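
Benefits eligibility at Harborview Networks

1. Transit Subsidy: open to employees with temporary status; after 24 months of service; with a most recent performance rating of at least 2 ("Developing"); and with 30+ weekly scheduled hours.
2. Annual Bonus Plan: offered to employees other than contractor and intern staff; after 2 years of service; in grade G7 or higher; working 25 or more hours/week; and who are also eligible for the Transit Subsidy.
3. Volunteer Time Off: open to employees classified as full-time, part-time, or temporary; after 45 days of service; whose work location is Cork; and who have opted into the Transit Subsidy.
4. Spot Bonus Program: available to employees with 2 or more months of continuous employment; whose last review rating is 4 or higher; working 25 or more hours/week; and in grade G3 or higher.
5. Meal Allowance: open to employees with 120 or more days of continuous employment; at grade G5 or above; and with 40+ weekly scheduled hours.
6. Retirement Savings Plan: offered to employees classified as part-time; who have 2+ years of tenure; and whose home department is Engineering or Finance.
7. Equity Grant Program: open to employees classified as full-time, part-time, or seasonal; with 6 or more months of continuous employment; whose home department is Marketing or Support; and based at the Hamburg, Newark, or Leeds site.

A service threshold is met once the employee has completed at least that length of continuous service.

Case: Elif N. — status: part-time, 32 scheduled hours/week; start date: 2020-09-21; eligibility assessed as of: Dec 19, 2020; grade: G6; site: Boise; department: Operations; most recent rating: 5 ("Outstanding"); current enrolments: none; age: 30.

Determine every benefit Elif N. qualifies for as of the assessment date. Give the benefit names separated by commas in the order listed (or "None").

Spot Bonus Program

Service from 2020-09-21 to Dec 19, 2020: 89 days.
Transit Subsidy — status part-time ✗ (requires temporary) → not eligible.
Annual Bonus Plan — status part-time ✓ (not excluded); service 89 days < 2 years (≈730 days) ✗ → not eligible.
Volunteer Time Off — status part-time ✓; service 89 days ≥ 45 days ✓; site Boise ✗ (not Cork) → not eligible.
Spot Bonus Program — service 89 days ≥ 2 months (≈60 days) ✓; rating 5 ≥ 4 ✓; 32 hrs/wk ≥ 25 ✓; grade G6 ≥ G3 ✓ → eligible.
Meal Allowance — service 89 days < 120 days ✗ → not eligible.
Retirement Savings Plan — status part-time ✓; service 89 days < 2 years (≈730 days) ✗ → not eligible.
Equity Grant Program — status part-time ✓; service 89 days < 6 months (≈180 days) ✗ → not eligible.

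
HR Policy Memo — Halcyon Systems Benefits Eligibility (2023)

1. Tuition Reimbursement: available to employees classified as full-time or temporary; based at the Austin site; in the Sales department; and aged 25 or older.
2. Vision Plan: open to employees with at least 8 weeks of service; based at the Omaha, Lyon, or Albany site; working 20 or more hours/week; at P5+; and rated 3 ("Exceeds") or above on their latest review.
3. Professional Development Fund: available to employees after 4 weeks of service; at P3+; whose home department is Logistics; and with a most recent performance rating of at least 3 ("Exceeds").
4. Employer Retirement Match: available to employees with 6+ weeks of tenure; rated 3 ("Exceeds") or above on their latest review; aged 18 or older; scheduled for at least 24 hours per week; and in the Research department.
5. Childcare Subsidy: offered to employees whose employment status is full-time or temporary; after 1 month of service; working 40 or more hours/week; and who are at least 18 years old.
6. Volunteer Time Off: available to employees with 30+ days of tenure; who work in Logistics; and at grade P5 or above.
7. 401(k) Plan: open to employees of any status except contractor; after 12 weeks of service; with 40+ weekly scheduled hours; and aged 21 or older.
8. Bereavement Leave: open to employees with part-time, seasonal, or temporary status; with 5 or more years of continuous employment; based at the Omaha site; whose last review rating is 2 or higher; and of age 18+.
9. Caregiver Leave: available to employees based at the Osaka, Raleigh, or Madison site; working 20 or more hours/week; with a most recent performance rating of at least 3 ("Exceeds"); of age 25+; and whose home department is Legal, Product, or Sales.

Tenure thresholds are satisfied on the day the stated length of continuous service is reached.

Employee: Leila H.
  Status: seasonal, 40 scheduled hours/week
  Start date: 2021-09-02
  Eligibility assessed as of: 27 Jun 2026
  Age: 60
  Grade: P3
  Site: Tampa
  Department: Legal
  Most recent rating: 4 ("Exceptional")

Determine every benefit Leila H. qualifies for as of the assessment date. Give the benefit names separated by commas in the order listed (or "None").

Service from 2021-09-02 to 27 Jun 2026: 1759 days.
Tuition Reimbursement — status seasonal ✗ (requires full-time or temporary) → not eligible.
Vision Plan — service 1759 days ≥ 8 weeks (≈56 days) ✓; site Tampa ✗ (not Omaha, Lyon, or Albany) → not eligible.
Professional Development Fund — service 1759 days ≥ 4 weeks (≈28 days) ✓; grade P3 ≥ P3 ✓; dept Legal ✗ → not eligible.
Employer Retirement Match — service 1759 days ≥ 6 weeks (≈42 days) ✓; rating 4 ≥ 3 ✓; age 60 ≥ 18 ✓; 40 hrs/wk ≥ 24 ✓; dept Legal ✗ → not eligible.
Childcare Subsidy — status seasonal ✗ (requires full-time or temporary) → not eligible.
Volunteer Time Off — service 1759 days ≥ 30 days ✓; dept Legal ✗ → not eligible.
401(k) Plan — status seasonal ✓ (not excluded); service 1759 days ≥ 12 weeks (≈84 days) ✓; 40 hrs/wk ≥ 40 ✓; age 60 ≥ 21 ✓ → eligible.
Bereavement Leave — status seasonal ✓; service 1759 days < 5 years (≈1825 days) ✗ → not eligible.
Caregiver Leave — site Tampa ✗ (not Osaka, Raleigh, or Madison) → not eligible.

401(k) Plan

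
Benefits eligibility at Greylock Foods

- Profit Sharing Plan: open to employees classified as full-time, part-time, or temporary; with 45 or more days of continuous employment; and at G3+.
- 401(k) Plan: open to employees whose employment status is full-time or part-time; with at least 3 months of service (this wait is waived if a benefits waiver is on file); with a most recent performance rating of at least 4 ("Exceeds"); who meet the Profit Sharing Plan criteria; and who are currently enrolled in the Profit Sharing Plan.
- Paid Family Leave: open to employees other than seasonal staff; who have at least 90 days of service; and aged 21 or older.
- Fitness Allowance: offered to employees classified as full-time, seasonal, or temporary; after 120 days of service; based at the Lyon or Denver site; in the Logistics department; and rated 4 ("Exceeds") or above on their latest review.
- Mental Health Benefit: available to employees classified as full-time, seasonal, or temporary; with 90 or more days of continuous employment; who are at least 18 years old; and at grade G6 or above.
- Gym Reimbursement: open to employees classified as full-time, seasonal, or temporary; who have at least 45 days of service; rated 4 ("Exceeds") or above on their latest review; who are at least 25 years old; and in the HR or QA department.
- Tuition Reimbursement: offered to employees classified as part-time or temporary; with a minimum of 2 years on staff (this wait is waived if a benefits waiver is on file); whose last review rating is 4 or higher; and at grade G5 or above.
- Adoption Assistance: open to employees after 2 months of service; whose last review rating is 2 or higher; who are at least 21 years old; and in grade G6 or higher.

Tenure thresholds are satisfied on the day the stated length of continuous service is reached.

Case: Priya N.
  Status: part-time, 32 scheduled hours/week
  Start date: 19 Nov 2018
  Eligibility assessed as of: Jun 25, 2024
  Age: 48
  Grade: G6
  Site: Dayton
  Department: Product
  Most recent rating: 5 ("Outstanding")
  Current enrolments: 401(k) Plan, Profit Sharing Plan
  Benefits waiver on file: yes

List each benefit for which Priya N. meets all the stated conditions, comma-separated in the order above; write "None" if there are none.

Profit Sharing Plan, 401(k) Plan, Paid Family Leave, Tuition Reimbursement, Adoption Assistance

Service from 19 Nov 2018 to Jun 25, 2024: 2045 days.
Profit Sharing Plan — status part-time ✓; service 2045 days ≥ 45 days ✓; grade G6 ≥ G3 ✓ → eligible.
401(k) Plan — status part-time ✓; benefits waiver on file ✓; rating 5 ≥ 4 ✓; eligible for Profit Sharing Plan ✓; enrolled in Profit Sharing Plan ✓ → eligible.
Paid Family Leave — status part-time ✓ (not excluded); service 2045 days ≥ 90 days ✓; age 48 ≥ 21 ✓ → eligible.
Fitness Allowance — status part-time ✗ (requires full-time, seasonal, or temporary) → not eligible.
Mental Health Benefit — status part-time ✗ (requires full-time, seasonal, or temporary) → not eligible.
Gym Reimbursement — status part-time ✗ (requires full-time, seasonal, or temporary) → not eligible.
Tuition Reimbursement — status part-time ✓; benefits waiver on file ✓; rating 5 ≥ 4 ✓; grade G6 ≥ G5 ✓ → eligible.
Adoption Assistance — service 2045 days ≥ 2 months (≈60 days) ✓; rating 5 ≥ 2 ✓; age 48 ≥ 21 ✓; grade G6 ≥ G6 ✓ → eligible.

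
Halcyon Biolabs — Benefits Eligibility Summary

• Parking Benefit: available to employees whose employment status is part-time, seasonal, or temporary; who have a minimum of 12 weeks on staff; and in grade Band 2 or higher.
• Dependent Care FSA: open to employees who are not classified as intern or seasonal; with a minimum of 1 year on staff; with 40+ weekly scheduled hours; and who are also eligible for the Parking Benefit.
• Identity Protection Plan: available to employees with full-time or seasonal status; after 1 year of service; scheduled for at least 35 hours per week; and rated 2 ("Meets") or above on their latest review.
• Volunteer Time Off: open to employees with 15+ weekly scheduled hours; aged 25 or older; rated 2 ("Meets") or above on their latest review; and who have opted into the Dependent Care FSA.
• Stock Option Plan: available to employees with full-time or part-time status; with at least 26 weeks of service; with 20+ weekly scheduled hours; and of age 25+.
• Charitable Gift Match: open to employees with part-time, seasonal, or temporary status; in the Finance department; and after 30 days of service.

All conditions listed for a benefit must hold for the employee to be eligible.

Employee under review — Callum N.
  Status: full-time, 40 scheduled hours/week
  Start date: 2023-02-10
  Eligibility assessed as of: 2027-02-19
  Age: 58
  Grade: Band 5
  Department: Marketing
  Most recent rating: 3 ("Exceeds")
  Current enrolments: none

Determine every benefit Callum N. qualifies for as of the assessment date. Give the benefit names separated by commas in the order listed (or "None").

Identity Protection Plan, Stock Option Plan

Service from 2023-02-10 to 2027-02-19: 1470 days.
Parking Benefit — status full-time ✗ (requires part-time, seasonal, or temporary) → not eligible.
Dependent Care FSA — status full-time ✓ (not excluded); service 1470 days ≥ 1 year (≈365 days) ✓; 40 hrs/wk ≥ 40 ✓; not eligible for Parking Benefit ✗ → not eligible.
Identity Protection Plan — status full-time ✓; service 1470 days ≥ 1 year (≈365 days) ✓; 40 hrs/wk ≥ 35 ✓; rating 3 ≥ 2 ✓ → eligible.
Volunteer Time Off — 40 hrs/wk ≥ 15 ✓; age 58 ≥ 25 ✓; rating 3 ≥ 2 ✓; not enrolled in Dependent Care FSA ✗ → not eligible.
Stock Option Plan — status full-time ✓; service 1470 days ≥ 26 weeks (≈182 days) ✓; 40 hrs/wk ≥ 20 ✓; age 58 ≥ 25 ✓ → eligible.
Charitable Gift Match — status full-time ✗ (requires part-time, seasonal, or temporary) → not eligible.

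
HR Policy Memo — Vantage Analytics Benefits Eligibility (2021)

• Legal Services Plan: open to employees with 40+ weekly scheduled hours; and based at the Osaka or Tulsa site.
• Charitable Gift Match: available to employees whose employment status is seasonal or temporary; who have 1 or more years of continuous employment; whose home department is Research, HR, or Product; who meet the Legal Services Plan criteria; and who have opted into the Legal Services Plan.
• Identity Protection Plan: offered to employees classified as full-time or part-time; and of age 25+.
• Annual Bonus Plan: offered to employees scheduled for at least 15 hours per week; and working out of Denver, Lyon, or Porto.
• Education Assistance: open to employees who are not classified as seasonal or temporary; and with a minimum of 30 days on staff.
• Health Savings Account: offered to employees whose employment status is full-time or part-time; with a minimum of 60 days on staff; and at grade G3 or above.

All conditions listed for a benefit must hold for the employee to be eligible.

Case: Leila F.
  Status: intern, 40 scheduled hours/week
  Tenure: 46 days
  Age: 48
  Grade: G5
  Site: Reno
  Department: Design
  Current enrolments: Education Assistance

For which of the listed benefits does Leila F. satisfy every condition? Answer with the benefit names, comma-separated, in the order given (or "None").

Education Assistance

Legal Services Plan — 40 hrs/wk ≥ 40 ✓; site Reno ✗ (not Osaka or Tulsa) → not eligible.
Charitable Gift Match — status intern ✗ (requires seasonal or temporary) → not eligible.
Identity Protection Plan — status intern ✗ (requires full-time or part-time) → not eligible.
Annual Bonus Plan — 40 hrs/wk ≥ 15 ✓; site Reno ✗ (not Denver, Lyon, or Porto) → not eligible.
Education Assistance — status intern ✓ (not excluded); service 46 days ≥ 30 days ✓ → eligible.
Health Savings Account — status intern ✗ (requires full-time or part-time) → not eligible.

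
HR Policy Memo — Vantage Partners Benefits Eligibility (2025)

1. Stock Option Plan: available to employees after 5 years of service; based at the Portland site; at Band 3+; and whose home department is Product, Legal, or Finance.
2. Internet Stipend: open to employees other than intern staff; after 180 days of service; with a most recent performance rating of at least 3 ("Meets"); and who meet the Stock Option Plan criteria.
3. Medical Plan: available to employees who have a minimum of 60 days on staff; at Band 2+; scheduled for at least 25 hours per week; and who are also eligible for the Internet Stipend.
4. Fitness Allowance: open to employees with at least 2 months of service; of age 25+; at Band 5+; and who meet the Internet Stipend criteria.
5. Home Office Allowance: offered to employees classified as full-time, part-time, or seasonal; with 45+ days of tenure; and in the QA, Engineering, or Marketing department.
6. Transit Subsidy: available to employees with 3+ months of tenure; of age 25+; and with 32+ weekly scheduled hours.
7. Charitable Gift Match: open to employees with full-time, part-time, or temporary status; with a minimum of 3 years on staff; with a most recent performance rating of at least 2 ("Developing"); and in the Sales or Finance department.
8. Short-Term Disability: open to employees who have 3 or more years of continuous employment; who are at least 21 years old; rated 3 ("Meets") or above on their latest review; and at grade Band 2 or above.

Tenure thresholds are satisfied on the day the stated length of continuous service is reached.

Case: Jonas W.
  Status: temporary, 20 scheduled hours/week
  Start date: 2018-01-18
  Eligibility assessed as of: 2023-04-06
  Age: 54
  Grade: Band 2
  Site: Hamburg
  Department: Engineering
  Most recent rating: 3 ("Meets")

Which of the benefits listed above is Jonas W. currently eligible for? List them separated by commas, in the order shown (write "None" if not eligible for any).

Service from 2018-01-18 to 2023-04-06: 1904 days.
Stock Option Plan — service 1904 days ≥ 5 years (≈1825 days) ✓; site Hamburg ✗ (not Portland) → not eligible.
Internet Stipend — status temporary ✓ (not excluded); service 1904 days ≥ 180 days ✓; rating 3 ≥ 3 ✓; not eligible for Stock Option Plan ✗ → not eligible.
Medical Plan — service 1904 days ≥ 60 days ✓; grade Band 2 ≥ Band 2 ✓; 20 hrs/wk < 25 ✗ → not eligible.
Fitness Allowance — service 1904 days ≥ 2 months (≈60 days) ✓; age 54 ≥ 25 ✓; grade Band 2 < Band 5 ✗ → not eligible.
Home Office Allowance — status temporary ✗ (requires full-time, part-time, or seasonal) → not eligible.
Transit Subsidy — service 1904 days ≥ 3 months (≈90 days) ✓; age 54 ≥ 25 ✓; 20 hrs/wk < 32 ✗ → not eligible.
Charitable Gift Match — status temporary ✓; service 1904 days ≥ 3 years (≈1095 days) ✓; rating 3 ≥ 2 ✓; dept Engineering ✗ → not eligible.
Short-Term Disability — service 1904 days ≥ 3 years (≈1095 days) ✓; age 54 ≥ 21 ✓; rating 3 ≥ 3 ✓; grade Band 2 ≥ Band 2 ✓ → eligible.

Short-Term Disability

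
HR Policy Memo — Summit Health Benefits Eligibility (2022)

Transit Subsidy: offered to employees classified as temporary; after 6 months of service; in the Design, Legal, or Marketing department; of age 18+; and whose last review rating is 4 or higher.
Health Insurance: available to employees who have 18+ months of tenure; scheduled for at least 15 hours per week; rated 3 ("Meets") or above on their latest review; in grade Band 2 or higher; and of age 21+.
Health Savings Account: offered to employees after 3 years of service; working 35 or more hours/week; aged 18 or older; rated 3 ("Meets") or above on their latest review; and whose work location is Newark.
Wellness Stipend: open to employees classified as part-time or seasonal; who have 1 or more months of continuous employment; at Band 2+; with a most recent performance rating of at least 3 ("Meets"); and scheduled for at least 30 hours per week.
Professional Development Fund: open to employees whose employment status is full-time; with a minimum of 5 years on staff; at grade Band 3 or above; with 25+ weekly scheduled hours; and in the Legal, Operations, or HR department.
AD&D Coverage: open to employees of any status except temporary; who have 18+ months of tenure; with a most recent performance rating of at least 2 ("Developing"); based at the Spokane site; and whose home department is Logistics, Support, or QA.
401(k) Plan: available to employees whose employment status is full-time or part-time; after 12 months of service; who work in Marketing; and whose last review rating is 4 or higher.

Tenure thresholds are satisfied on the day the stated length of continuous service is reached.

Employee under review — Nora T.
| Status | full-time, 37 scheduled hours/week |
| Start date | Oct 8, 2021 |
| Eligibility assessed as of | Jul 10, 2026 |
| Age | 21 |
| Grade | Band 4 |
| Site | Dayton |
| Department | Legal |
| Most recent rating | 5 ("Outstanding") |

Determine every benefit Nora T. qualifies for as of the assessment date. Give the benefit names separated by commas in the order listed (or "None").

Service from Oct 8, 2021 to Jul 10, 2026: 1736 days.
Transit Subsidy — status full-time ✗ (requires temporary) → not eligible.
Health Insurance — service 1736 days ≥ 18 months (≈540 days) ✓; 37 hrs/wk ≥ 15 ✓; rating 5 ≥ 3 ✓; grade Band 4 ≥ Band 2 ✓; age 21 ≥ 21 ✓ → eligible.
Health Savings Account — service 1736 days ≥ 3 years (≈1095 days) ✓; 37 hrs/wk ≥ 35 ✓; age 21 ≥ 18 ✓; rating 5 ≥ 3 ✓; site Dayton ✗ (not Newark) → not eligible.
Wellness Stipend — status full-time ✗ (requires part-time or seasonal) → not eligible.
Professional Development Fund — status full-time ✓; service 1736 days < 5 years (≈1825 days) ✗ → not eligible.
AD&D Coverage — status full-time ✓ (not excluded); service 1736 days ≥ 18 months (≈540 days) ✓; rating 5 ≥ 2 ✓; site Dayton ✗ (not Spokane) → not eligible.
401(k) Plan — status full-time ✓; service 1736 days ≥ 12 months (≈360 days) ✓; dept Legal ✗ → not eligible.

Health Insurance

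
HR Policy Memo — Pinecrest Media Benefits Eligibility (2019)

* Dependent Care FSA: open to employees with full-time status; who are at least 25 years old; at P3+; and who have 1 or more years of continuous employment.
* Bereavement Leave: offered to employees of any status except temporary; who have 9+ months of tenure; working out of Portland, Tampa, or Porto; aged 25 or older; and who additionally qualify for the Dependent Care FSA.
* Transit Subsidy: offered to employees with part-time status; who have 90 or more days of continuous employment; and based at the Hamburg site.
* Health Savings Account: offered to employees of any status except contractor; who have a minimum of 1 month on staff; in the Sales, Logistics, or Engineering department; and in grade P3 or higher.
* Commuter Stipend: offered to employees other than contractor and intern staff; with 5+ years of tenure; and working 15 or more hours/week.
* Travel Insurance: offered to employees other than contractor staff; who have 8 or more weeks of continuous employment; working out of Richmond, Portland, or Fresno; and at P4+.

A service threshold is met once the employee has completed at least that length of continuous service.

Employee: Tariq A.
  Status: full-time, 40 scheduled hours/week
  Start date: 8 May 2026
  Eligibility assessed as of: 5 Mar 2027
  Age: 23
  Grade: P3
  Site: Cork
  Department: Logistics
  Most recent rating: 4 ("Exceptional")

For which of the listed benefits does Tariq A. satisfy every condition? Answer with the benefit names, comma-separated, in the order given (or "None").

Health Savings Account

Service from 8 May 2026 to 5 Mar 2027: 301 days.
Dependent Care FSA — status full-time ✓; age 23 < 25 ✗ → not eligible.
Bereavement Leave — status full-time ✓ (not excluded); service 301 days ≥ 9 months (≈270 days) ✓; site Cork ✗ (not Portland, Tampa, or Porto) → not eligible.
Transit Subsidy — status full-time ✗ (requires part-time) → not eligible.
Health Savings Account — status full-time ✓ (not excluded); service 301 days ≥ 1 month (≈30 days) ✓; dept Logistics ✓; grade P3 ≥ P3 ✓ → eligible.
Commuter Stipend — status full-time ✓ (not excluded); service 301 days < 5 years (≈1825 days) ✗ → not eligible.
Travel Insurance — status full-time ✓ (not excluded); service 301 days ≥ 8 weeks (≈56 days) ✓; site Cork ✗ (not Richmond, Portland, or Fresno) → not eligible.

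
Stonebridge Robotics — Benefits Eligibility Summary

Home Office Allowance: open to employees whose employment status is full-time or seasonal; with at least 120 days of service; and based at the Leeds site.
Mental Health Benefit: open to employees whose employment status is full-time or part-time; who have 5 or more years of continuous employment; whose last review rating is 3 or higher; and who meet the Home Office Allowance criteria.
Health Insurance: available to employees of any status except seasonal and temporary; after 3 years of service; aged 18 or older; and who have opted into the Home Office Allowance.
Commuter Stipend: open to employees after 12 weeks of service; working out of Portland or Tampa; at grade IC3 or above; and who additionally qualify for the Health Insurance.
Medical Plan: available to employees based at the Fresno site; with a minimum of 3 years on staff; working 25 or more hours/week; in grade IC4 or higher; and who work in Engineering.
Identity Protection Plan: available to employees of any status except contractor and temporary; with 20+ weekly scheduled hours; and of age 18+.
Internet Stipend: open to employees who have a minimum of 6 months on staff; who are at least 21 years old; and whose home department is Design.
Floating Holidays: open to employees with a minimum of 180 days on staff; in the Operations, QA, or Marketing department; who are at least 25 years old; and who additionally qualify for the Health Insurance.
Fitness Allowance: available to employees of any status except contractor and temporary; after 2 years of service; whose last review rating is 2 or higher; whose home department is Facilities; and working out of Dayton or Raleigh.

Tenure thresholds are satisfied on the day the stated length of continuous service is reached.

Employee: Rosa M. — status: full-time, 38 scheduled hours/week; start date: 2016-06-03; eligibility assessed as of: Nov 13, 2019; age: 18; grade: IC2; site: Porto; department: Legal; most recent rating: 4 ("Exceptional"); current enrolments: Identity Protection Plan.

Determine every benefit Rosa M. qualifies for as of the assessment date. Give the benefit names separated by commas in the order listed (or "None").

Identity Protection Plan

Service from 2016-06-03 to Nov 13, 2019: 1258 days.
Home Office Allowance — status full-time ✓; service 1258 days ≥ 120 days ✓; site Porto ✗ (not Leeds) → not eligible.
Mental Health Benefit — status full-time ✓; service 1258 days < 5 years (≈1825 days) ✗ → not eligible.
Health Insurance — status full-time ✓ (not excluded); service 1258 days ≥ 3 years (≈1095 days) ✓; age 18 ≥ 18 ✓; not enrolled in Home Office Allowance ✗ → not eligible.
Commuter Stipend — service 1258 days ≥ 12 weeks (≈84 days) ✓; site Porto ✗ (not Portland or Tampa) → not eligible.
Medical Plan — site Porto ✗ (not Fresno) → not eligible.
Identity Protection Plan — status full-time ✓ (not excluded); 38 hrs/wk ≥ 20 ✓; age 18 ≥ 18 ✓ → eligible.
Internet Stipend — service 1258 days ≥ 6 months (≈180 days) ✓; age 18 < 21 ✗ → not eligible.
Floating Holidays — service 1258 days ≥ 180 days ✓; dept Legal ✗ → not eligible.
Fitness Allowance — status full-time ✓ (not excluded); service 1258 days ≥ 2 years (≈730 days) ✓; rating 4 ≥ 2 ✓; dept Legal ✗ → not eligible.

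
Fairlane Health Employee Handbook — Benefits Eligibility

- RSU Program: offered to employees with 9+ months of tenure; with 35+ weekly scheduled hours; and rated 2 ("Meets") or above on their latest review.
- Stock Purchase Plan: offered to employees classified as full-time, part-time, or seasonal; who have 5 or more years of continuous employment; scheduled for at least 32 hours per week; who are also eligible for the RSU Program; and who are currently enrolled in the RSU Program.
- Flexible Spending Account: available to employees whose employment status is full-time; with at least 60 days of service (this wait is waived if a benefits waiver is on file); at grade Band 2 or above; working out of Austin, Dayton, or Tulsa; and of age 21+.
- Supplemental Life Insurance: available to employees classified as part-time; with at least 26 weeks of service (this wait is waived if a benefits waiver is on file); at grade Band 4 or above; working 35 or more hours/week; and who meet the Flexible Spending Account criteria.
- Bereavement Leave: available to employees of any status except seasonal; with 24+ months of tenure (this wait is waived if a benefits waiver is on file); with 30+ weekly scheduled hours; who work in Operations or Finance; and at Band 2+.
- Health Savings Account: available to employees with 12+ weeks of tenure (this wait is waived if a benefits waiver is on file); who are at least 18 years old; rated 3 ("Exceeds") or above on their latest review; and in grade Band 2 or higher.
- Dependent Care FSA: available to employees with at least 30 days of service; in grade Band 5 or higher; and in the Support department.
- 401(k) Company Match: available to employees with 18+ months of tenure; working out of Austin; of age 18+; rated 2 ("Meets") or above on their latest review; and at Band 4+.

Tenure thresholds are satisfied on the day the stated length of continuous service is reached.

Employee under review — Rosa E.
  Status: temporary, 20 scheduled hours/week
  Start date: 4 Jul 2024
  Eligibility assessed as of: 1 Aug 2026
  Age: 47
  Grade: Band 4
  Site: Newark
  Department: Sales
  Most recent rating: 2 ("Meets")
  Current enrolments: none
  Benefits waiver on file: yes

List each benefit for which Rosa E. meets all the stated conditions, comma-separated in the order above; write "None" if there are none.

None

Service from 4 Jul 2024 to 1 Aug 2026: 758 days.
RSU Program — service 758 days ≥ 9 months (≈270 days) ✓; 20 hrs/wk < 35 ✗ → not eligible.
Stock Purchase Plan — status temporary ✗ (requires full-time, part-time, or seasonal) → not eligible.
Flexible Spending Account — status temporary ✗ (requires full-time) → not eligible.
Supplemental Life Insurance — status temporary ✗ (requires part-time) → not eligible.
Bereavement Leave — status temporary ✓ (not excluded); benefits waiver on file ✓; 20 hrs/wk < 30 ✗ → not eligible.
Health Savings Account — benefits waiver on file ✓; age 47 ≥ 18 ✓; rating 2 < 3 ✗ → not eligible.
Dependent Care FSA — service 758 days ≥ 30 days ✓; grade Band 4 < Band 5 ✗ → not eligible.
401(k) Company Match — service 758 days ≥ 18 months (≈540 days) ✓; site Newark ✗ (not Austin) → not eligible.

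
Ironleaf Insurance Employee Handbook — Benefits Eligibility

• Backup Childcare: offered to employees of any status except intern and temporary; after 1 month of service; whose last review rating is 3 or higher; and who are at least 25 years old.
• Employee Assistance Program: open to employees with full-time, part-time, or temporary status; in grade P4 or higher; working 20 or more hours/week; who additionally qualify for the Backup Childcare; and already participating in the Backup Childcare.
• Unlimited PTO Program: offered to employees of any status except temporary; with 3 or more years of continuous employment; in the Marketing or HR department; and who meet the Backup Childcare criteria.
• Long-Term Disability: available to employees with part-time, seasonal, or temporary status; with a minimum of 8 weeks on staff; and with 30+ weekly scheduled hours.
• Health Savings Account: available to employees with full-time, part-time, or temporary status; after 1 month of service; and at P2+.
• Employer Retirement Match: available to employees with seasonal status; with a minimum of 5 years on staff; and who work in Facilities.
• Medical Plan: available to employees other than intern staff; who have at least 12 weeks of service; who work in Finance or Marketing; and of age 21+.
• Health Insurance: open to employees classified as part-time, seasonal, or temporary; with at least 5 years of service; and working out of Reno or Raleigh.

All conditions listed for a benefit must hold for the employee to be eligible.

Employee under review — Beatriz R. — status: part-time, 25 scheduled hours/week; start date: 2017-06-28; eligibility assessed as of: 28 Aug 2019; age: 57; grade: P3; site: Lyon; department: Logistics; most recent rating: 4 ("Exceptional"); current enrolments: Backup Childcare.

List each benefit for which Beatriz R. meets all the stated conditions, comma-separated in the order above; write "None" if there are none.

Service from 2017-06-28 to 28 Aug 2019: 791 days.
Backup Childcare — status part-time ✓ (not excluded); service 791 days ≥ 1 month (≈30 days) ✓; rating 4 ≥ 3 ✓; age 57 ≥ 25 ✓ → eligible.
Employee Assistance Program — status part-time ✓; grade P3 < P4 ✗ → not eligible.
Unlimited PTO Program — status part-time ✓ (not excluded); service 791 days < 3 years (≈1095 days) ✗ → not eligible.
Long-Term Disability — status part-time ✓; service 791 days ≥ 8 weeks (≈56 days) ✓; 25 hrs/wk < 30 ✗ → not eligible.
Health Savings Account — status part-time ✓; service 791 days ≥ 1 month (≈30 days) ✓; grade P3 ≥ P2 ✓ → eligible.
Employer Retirement Match — status part-time ✗ (requires seasonal) → not eligible.
Medical Plan — status part-time ✓ (not excluded); service 791 days ≥ 12 weeks (≈84 days) ✓; dept Logistics ✗ → not eligible.
Health Insurance — status part-time ✓; service 791 days < 5 years (≈1825 days) ✗ → not eligible.

Backup Childcare, Health Savings Account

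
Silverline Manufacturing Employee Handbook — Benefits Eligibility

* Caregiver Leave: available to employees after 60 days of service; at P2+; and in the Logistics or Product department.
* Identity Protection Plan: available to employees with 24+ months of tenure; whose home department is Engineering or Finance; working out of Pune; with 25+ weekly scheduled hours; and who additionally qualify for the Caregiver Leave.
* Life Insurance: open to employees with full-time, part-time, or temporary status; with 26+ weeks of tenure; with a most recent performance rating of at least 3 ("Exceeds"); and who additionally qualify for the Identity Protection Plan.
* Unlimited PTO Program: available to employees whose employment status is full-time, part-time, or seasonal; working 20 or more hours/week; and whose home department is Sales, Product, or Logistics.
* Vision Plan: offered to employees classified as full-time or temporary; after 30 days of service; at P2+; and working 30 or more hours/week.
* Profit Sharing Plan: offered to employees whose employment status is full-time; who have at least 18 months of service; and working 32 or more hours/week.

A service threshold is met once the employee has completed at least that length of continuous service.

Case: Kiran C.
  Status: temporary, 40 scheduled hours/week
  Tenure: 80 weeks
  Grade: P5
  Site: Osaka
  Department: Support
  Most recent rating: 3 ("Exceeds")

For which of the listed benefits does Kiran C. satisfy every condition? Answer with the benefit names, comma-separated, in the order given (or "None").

Vision Plan

Caregiver Leave — service 80 weeks ≥ 60 days ✓; grade P5 ≥ P2 ✓; dept Support ✗ → not eligible.
Identity Protection Plan — service 80 weeks < 24 months (≈720 days) ✗ → not eligible.
Life Insurance — status temporary ✓; service 80 weeks ≥ 26 weeks ✓; rating 3 ≥ 3 ✓; not eligible for Identity Protection Plan ✗ → not eligible.
Unlimited PTO Program — status temporary ✗ (requires full-time, part-time, or seasonal) → not eligible.
Vision Plan — status temporary ✓; service 80 weeks ≥ 30 days ✓; grade P5 ≥ P2 ✓; 40 hrs/wk ≥ 30 ✓ → eligible.
Profit Sharing Plan — status temporary ✗ (requires full-time) → not eligible.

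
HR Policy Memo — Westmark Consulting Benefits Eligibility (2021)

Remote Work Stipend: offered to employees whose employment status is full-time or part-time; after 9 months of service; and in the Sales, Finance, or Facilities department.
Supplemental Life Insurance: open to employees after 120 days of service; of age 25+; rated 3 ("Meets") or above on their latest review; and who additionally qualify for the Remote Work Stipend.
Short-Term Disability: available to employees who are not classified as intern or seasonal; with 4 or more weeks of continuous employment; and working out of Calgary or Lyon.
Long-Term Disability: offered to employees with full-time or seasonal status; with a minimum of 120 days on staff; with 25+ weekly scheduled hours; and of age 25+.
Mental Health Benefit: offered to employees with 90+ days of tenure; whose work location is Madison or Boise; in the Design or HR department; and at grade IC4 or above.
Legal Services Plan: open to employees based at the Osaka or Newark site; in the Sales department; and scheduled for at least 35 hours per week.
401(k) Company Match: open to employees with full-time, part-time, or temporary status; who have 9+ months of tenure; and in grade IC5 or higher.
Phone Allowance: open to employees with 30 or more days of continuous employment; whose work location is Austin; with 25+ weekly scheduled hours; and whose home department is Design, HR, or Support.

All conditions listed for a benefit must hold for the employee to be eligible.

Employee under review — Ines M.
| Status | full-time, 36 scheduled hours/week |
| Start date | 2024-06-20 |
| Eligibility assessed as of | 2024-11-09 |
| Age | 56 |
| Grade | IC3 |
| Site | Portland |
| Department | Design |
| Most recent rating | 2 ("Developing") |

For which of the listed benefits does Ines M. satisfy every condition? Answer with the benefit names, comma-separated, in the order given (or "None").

Long-Term Disability

Service from 2024-06-20 to 2024-11-09: 142 days.
Remote Work Stipend — status full-time ✓; service 142 days < 9 months (≈270 days) ✗ → not eligible.
Supplemental Life Insurance — service 142 days ≥ 120 days ✓; age 56 ≥ 25 ✓; rating 2 < 3 ✗ → not eligible.
Short-Term Disability — status full-time ✓ (not excluded); service 142 days ≥ 4 weeks (≈28 days) ✓; site Portland ✗ (not Calgary or Lyon) → not eligible.
Long-Term Disability — status full-time ✓; service 142 days ≥ 120 days ✓; 36 hrs/wk ≥ 25 ✓; age 56 ≥ 25 ✓ → eligible.
Mental Health Benefit — service 142 days ≥ 90 days ✓; site Portland ✗ (not Madison or Boise) → not eligible.
Legal Services Plan — site Portland ✗ (not Osaka or Newark) → not eligible.
401(k) Company Match — status full-time ✓; service 142 days < 9 months (≈270 days) ✗ → not eligible.
Phone Allowance — service 142 days ≥ 30 days ✓; site Portland ✗ (not Austin) → not eligible.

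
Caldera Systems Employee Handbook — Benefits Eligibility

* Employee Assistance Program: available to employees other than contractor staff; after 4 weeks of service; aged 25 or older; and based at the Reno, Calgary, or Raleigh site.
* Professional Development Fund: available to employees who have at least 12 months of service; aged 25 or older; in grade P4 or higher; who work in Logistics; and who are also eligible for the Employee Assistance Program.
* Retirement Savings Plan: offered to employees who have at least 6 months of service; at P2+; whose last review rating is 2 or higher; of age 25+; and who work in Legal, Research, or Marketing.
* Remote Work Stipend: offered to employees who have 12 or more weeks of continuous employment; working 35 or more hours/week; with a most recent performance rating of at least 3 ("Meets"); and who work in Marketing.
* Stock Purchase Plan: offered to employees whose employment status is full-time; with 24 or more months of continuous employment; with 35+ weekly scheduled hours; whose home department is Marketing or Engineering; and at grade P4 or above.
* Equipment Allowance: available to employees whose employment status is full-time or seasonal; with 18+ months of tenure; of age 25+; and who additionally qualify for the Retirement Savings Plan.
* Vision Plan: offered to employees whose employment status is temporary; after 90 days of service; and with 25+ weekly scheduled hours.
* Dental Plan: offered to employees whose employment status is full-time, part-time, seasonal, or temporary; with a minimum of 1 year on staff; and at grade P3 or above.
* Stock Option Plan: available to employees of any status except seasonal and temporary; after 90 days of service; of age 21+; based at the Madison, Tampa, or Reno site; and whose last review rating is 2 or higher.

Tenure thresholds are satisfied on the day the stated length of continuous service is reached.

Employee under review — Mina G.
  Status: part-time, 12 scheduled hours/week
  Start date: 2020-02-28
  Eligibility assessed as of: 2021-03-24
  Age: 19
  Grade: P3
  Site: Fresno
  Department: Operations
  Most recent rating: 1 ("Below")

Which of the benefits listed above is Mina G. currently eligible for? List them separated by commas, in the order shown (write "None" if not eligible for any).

Service from 2020-02-28 to 2021-03-24: 390 days.
Employee Assistance Program — status part-time ✓ (not excluded); service 390 days ≥ 4 weeks (≈28 days) ✓; age 19 < 25 ✗ → not eligible.
Professional Development Fund — service 390 days ≥ 12 months (≈360 days) ✓; age 19 < 25 ✗ → not eligible.
Retirement Savings Plan — service 390 days ≥ 6 months (≈180 days) ✓; grade P3 ≥ P2 ✓; rating 1 < 2 ✗ → not eligible.
Remote Work Stipend — service 390 days ≥ 12 weeks (≈84 days) ✓; 12 hrs/wk < 35 ✗ → not eligible.
Stock Purchase Plan — status part-time ✗ (requires full-time) → not eligible.
Equipment Allowance — status part-time ✗ (requires full-time or seasonal) → not eligible.
Vision Plan — status part-time ✗ (requires temporary) → not eligible.
Dental Plan — status part-time ✓; service 390 days ≥ 1 year (≈365 days) ✓; grade P3 ≥ P3 ✓ → eligible.
Stock Option Plan — status part-time ✓ (not excluded); service 390 days ≥ 90 days ✓; age 19 < 21 ✗ → not eligible.

Dental Plan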